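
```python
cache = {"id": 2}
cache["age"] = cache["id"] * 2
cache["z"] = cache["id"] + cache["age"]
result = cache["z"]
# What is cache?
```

Answer: {'id': 2, 'age': 4, 'z': 6}

Derivation:
Trace (tracking cache):
cache = {'id': 2}  # -> cache = {'id': 2}
cache['age'] = cache['id'] * 2  # -> cache = {'id': 2, 'age': 4}
cache['z'] = cache['id'] + cache['age']  # -> cache = {'id': 2, 'age': 4, 'z': 6}
result = cache['z']  # -> result = 6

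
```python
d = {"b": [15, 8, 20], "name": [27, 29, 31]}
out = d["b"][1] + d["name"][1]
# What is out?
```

Trace (tracking out):
d = {'b': [15, 8, 20], 'name': [27, 29, 31]}  # -> d = {'b': [15, 8, 20], 'name': [27, 29, 31]}
out = d['b'][1] + d['name'][1]  # -> out = 37

Answer: 37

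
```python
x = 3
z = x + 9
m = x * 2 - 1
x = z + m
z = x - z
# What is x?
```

Answer: 17

Derivation:
Trace (tracking x):
x = 3  # -> x = 3
z = x + 9  # -> z = 12
m = x * 2 - 1  # -> m = 5
x = z + m  # -> x = 17
z = x - z  # -> z = 5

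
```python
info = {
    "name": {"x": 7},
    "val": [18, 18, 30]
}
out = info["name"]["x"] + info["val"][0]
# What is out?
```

Answer: 25

Derivation:
Trace (tracking out):
info = {'name': {'x': 7}, 'val': [18, 18, 30]}  # -> info = {'name': {'x': 7}, 'val': [18, 18, 30]}
out = info['name']['x'] + info['val'][0]  # -> out = 25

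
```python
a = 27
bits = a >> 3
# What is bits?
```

Trace (tracking bits):
a = 27  # -> a = 27
bits = a >> 3  # -> bits = 3

Answer: 3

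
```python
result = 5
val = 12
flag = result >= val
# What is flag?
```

Trace (tracking flag):
result = 5  # -> result = 5
val = 12  # -> val = 12
flag = result >= val  # -> flag = False

Answer: False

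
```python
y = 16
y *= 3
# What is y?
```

Answer: 48

Derivation:
Trace (tracking y):
y = 16  # -> y = 16
y *= 3  # -> y = 48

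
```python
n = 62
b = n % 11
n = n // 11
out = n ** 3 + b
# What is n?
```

Answer: 5

Derivation:
Trace (tracking n):
n = 62  # -> n = 62
b = n % 11  # -> b = 7
n = n // 11  # -> n = 5
out = n ** 3 + b  # -> out = 132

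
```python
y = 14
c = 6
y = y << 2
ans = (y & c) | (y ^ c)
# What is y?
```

Trace (tracking y):
y = 14  # -> y = 14
c = 6  # -> c = 6
y = y << 2  # -> y = 56
ans = y & c | y ^ c  # -> ans = 62

Answer: 56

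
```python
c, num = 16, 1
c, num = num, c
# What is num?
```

Answer: 16

Derivation:
Trace (tracking num):
c, num = (16, 1)  # -> c = 16, num = 1
c, num = (num, c)  # -> c = 1, num = 16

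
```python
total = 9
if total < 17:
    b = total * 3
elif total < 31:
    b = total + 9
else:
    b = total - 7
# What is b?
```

Answer: 27

Derivation:
Trace (tracking b):
total = 9  # -> total = 9
if total < 17:  # condition is True
    b = total * 3  # -> b = 27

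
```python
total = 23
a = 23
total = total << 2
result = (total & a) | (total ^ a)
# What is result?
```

Answer: 95

Derivation:
Trace (tracking result):
total = 23  # -> total = 23
a = 23  # -> a = 23
total = total << 2  # -> total = 92
result = total & a | total ^ a  # -> result = 95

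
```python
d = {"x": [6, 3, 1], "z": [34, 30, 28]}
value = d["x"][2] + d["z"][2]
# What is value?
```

Trace (tracking value):
d = {'x': [6, 3, 1], 'z': [34, 30, 28]}  # -> d = {'x': [6, 3, 1], 'z': [34, 30, 28]}
value = d['x'][2] + d['z'][2]  # -> value = 29

Answer: 29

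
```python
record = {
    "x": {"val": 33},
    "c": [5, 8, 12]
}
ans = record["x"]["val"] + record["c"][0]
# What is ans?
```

Trace (tracking ans):
record = {'x': {'val': 33}, 'c': [5, 8, 12]}  # -> record = {'x': {'val': 33}, 'c': [5, 8, 12]}
ans = record['x']['val'] + record['c'][0]  # -> ans = 38

Answer: 38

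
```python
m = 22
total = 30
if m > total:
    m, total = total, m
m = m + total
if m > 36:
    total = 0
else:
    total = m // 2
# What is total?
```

Answer: 0

Derivation:
Trace (tracking total):
m = 22  # -> m = 22
total = 30  # -> total = 30
if m > total:  # condition is False
m = m + total  # -> m = 52
if m > 36:  # condition is True
    total = 0  # -> total = 0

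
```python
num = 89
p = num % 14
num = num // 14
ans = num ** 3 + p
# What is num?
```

Trace (tracking num):
num = 89  # -> num = 89
p = num % 14  # -> p = 5
num = num // 14  # -> num = 6
ans = num ** 3 + p  # -> ans = 221

Answer: 6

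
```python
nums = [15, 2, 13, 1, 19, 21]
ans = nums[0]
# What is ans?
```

Answer: 15

Derivation:
Trace (tracking ans):
nums = [15, 2, 13, 1, 19, 21]  # -> nums = [15, 2, 13, 1, 19, 21]
ans = nums[0]  # -> ans = 15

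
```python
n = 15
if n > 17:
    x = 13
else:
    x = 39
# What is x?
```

Trace (tracking x):
n = 15  # -> n = 15
if n > 17:  # condition is False
else:
    x = 39  # -> x = 39

Answer: 39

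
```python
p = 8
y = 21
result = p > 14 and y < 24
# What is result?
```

Trace (tracking result):
p = 8  # -> p = 8
y = 21  # -> y = 21
result = p > 14 and y < 24  # -> result = False

Answer: False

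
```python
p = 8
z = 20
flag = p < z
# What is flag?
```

Answer: True

Derivation:
Trace (tracking flag):
p = 8  # -> p = 8
z = 20  # -> z = 20
flag = p < z  # -> flag = True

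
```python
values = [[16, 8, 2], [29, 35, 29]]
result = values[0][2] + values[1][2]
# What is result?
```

Answer: 31

Derivation:
Trace (tracking result):
values = [[16, 8, 2], [29, 35, 29]]  # -> values = [[16, 8, 2], [29, 35, 29]]
result = values[0][2] + values[1][2]  # -> result = 31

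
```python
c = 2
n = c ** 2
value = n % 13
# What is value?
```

Trace (tracking value):
c = 2  # -> c = 2
n = c ** 2  # -> n = 4
value = n % 13  # -> value = 4

Answer: 4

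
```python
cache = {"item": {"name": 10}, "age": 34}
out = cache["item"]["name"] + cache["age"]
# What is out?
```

Trace (tracking out):
cache = {'item': {'name': 10}, 'age': 34}  # -> cache = {'item': {'name': 10}, 'age': 34}
out = cache['item']['name'] + cache['age']  # -> out = 44

Answer: 44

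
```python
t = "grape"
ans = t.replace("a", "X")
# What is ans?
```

Trace (tracking ans):
t = 'grape'  # -> t = 'grape'
ans = t.replace('a', 'X')  # -> ans = 'grXpe'

Answer: 'grXpe'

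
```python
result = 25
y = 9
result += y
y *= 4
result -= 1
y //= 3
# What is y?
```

Answer: 12

Derivation:
Trace (tracking y):
result = 25  # -> result = 25
y = 9  # -> y = 9
result += y  # -> result = 34
y *= 4  # -> y = 36
result -= 1  # -> result = 33
y //= 3  # -> y = 12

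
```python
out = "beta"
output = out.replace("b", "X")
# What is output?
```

Trace (tracking output):
out = 'beta'  # -> out = 'beta'
output = out.replace('b', 'X')  # -> output = 'Xeta'

Answer: 'Xeta'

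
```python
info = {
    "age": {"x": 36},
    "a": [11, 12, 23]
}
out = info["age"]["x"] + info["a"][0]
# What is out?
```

Trace (tracking out):
info = {'age': {'x': 36}, 'a': [11, 12, 23]}  # -> info = {'age': {'x': 36}, 'a': [11, 12, 23]}
out = info['age']['x'] + info['a'][0]  # -> out = 47

Answer: 47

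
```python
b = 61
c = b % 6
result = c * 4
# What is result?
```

Trace (tracking result):
b = 61  # -> b = 61
c = b % 6  # -> c = 1
result = c * 4  # -> result = 4

Answer: 4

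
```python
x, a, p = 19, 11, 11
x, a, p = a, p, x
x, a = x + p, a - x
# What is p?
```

Answer: 19

Derivation:
Trace (tracking p):
x, a, p = (19, 11, 11)  # -> x = 19, a = 11, p = 11
x, a, p = (a, p, x)  # -> x = 11, a = 11, p = 19
x, a = (x + p, a - x)  # -> x = 30, a = 0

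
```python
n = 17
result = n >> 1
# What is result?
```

Answer: 8

Derivation:
Trace (tracking result):
n = 17  # -> n = 17
result = n >> 1  # -> result = 8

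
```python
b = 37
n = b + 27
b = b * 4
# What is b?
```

Answer: 148

Derivation:
Trace (tracking b):
b = 37  # -> b = 37
n = b + 27  # -> n = 64
b = b * 4  # -> b = 148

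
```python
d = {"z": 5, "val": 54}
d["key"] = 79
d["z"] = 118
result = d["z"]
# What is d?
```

Answer: {'z': 118, 'val': 54, 'key': 79}

Derivation:
Trace (tracking d):
d = {'z': 5, 'val': 54}  # -> d = {'z': 5, 'val': 54}
d['key'] = 79  # -> d = {'z': 5, 'val': 54, 'key': 79}
d['z'] = 118  # -> d = {'z': 118, 'val': 54, 'key': 79}
result = d['z']  # -> result = 118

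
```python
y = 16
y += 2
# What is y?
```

Trace (tracking y):
y = 16  # -> y = 16
y += 2  # -> y = 18

Answer: 18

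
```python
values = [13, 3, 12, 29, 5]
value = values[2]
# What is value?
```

Answer: 12

Derivation:
Trace (tracking value):
values = [13, 3, 12, 29, 5]  # -> values = [13, 3, 12, 29, 5]
value = values[2]  # -> value = 12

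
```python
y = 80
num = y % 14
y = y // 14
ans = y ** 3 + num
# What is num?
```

Trace (tracking num):
y = 80  # -> y = 80
num = y % 14  # -> num = 10
y = y // 14  # -> y = 5
ans = y ** 3 + num  # -> ans = 135

Answer: 10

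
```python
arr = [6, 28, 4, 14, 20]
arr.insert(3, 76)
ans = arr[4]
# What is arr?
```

Answer: [6, 28, 4, 76, 14, 20]

Derivation:
Trace (tracking arr):
arr = [6, 28, 4, 14, 20]  # -> arr = [6, 28, 4, 14, 20]
arr.insert(3, 76)  # -> arr = [6, 28, 4, 76, 14, 20]
ans = arr[4]  # -> ans = 14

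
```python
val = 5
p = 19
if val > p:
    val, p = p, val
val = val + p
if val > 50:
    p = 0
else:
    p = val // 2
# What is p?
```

Trace (tracking p):
val = 5  # -> val = 5
p = 19  # -> p = 19
if val > p:  # condition is False
val = val + p  # -> val = 24
if val > 50:  # condition is False
else:
    p = val // 2  # -> p = 12

Answer: 12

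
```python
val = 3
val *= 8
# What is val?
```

Trace (tracking val):
val = 3  # -> val = 3
val *= 8  # -> val = 24

Answer: 24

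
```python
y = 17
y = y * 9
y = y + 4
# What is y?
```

Answer: 157

Derivation:
Trace (tracking y):
y = 17  # -> y = 17
y = y * 9  # -> y = 153
y = y + 4  # -> y = 157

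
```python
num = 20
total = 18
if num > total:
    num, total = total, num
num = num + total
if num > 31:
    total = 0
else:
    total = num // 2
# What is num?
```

Answer: 38

Derivation:
Trace (tracking num):
num = 20  # -> num = 20
total = 18  # -> total = 18
if num > total:  # condition is True
    num, total = (total, num)  # -> num = 18, total = 20
num = num + total  # -> num = 38
if num > 31:  # condition is True
    total = 0  # -> total = 0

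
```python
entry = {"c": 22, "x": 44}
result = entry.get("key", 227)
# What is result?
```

Trace (tracking result):
entry = {'c': 22, 'x': 44}  # -> entry = {'c': 22, 'x': 44}
result = entry.get('key', 227)  # -> result = 227

Answer: 227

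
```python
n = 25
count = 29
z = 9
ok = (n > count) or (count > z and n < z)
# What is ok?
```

Trace (tracking ok):
n = 25  # -> n = 25
count = 29  # -> count = 29
z = 9  # -> z = 9
ok = n > count or (count > z and n < z)  # -> ok = False

Answer: False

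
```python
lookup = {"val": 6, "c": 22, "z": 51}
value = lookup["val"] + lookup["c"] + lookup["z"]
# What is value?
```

Trace (tracking value):
lookup = {'val': 6, 'c': 22, 'z': 51}  # -> lookup = {'val': 6, 'c': 22, 'z': 51}
value = lookup['val'] + lookup['c'] + lookup['z']  # -> value = 79

Answer: 79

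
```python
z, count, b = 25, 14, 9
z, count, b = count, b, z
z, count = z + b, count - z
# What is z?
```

Answer: 39

Derivation:
Trace (tracking z):
z, count, b = (25, 14, 9)  # -> z = 25, count = 14, b = 9
z, count, b = (count, b, z)  # -> z = 14, count = 9, b = 25
z, count = (z + b, count - z)  # -> z = 39, count = -5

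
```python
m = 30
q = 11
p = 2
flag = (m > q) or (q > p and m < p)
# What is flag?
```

Trace (tracking flag):
m = 30  # -> m = 30
q = 11  # -> q = 11
p = 2  # -> p = 2
flag = m > q or (q > p and m < p)  # -> flag = True

Answer: True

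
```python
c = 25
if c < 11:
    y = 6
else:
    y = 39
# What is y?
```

Trace (tracking y):
c = 25  # -> c = 25
if c < 11:  # condition is False
else:
    y = 39  # -> y = 39

Answer: 39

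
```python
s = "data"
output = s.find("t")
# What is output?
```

Trace (tracking output):
s = 'data'  # -> s = 'data'
output = s.find('t')  # -> output = 2

Answer: 2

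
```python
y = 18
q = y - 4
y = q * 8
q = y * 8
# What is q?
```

Answer: 896

Derivation:
Trace (tracking q):
y = 18  # -> y = 18
q = y - 4  # -> q = 14
y = q * 8  # -> y = 112
q = y * 8  # -> q = 896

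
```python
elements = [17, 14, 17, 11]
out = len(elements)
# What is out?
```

Answer: 4

Derivation:
Trace (tracking out):
elements = [17, 14, 17, 11]  # -> elements = [17, 14, 17, 11]
out = len(elements)  # -> out = 4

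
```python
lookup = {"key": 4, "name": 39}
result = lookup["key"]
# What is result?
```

Answer: 4

Derivation:
Trace (tracking result):
lookup = {'key': 4, 'name': 39}  # -> lookup = {'key': 4, 'name': 39}
result = lookup['key']  # -> result = 4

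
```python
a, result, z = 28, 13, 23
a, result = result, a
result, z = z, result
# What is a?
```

Answer: 13

Derivation:
Trace (tracking a):
a, result, z = (28, 13, 23)  # -> a = 28, result = 13, z = 23
a, result = (result, a)  # -> a = 13, result = 28
result, z = (z, result)  # -> result = 23, z = 28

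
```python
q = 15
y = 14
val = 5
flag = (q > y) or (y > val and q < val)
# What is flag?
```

Trace (tracking flag):
q = 15  # -> q = 15
y = 14  # -> y = 14
val = 5  # -> val = 5
flag = q > y or (y > val and q < val)  # -> flag = True

Answer: True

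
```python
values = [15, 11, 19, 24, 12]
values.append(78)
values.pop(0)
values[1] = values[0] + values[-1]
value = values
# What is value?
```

Trace (tracking value):
values = [15, 11, 19, 24, 12]  # -> values = [15, 11, 19, 24, 12]
values.append(78)  # -> values = [15, 11, 19, 24, 12, 78]
values.pop(0)  # -> values = [11, 19, 24, 12, 78]
values[1] = values[0] + values[-1]  # -> values = [11, 89, 24, 12, 78]
value = values  # -> value = [11, 89, 24, 12, 78]

Answer: [11, 89, 24, 12, 78]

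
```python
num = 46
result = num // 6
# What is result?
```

Answer: 7

Derivation:
Trace (tracking result):
num = 46  # -> num = 46
result = num // 6  # -> result = 7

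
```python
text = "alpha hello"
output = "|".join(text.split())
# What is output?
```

Answer: 'alpha|hello'

Derivation:
Trace (tracking output):
text = 'alpha hello'  # -> text = 'alpha hello'
output = '|'.join(text.split())  # -> output = 'alpha|hello'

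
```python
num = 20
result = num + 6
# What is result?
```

Answer: 26

Derivation:
Trace (tracking result):
num = 20  # -> num = 20
result = num + 6  # -> result = 26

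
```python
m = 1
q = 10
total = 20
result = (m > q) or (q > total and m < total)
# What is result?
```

Answer: False

Derivation:
Trace (tracking result):
m = 1  # -> m = 1
q = 10  # -> q = 10
total = 20  # -> total = 20
result = m > q or (q > total and m < total)  # -> result = False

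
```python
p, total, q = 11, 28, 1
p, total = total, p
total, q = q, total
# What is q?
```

Trace (tracking q):
p, total, q = (11, 28, 1)  # -> p = 11, total = 28, q = 1
p, total = (total, p)  # -> p = 28, total = 11
total, q = (q, total)  # -> total = 1, q = 11

Answer: 11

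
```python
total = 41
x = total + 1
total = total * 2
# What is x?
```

Answer: 42

Derivation:
Trace (tracking x):
total = 41  # -> total = 41
x = total + 1  # -> x = 42
total = total * 2  # -> total = 82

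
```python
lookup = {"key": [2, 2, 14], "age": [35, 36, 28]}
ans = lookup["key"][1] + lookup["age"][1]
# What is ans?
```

Answer: 38

Derivation:
Trace (tracking ans):
lookup = {'key': [2, 2, 14], 'age': [35, 36, 28]}  # -> lookup = {'key': [2, 2, 14], 'age': [35, 36, 28]}
ans = lookup['key'][1] + lookup['age'][1]  # -> ans = 38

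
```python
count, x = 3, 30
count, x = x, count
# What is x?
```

Answer: 3

Derivation:
Trace (tracking x):
count, x = (3, 30)  # -> count = 3, x = 30
count, x = (x, count)  # -> count = 30, x = 3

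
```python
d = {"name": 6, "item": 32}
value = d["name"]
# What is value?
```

Trace (tracking value):
d = {'name': 6, 'item': 32}  # -> d = {'name': 6, 'item': 32}
value = d['name']  # -> value = 6

Answer: 6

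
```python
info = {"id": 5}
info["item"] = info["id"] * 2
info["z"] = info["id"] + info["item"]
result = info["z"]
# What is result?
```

Trace (tracking result):
info = {'id': 5}  # -> info = {'id': 5}
info['item'] = info['id'] * 2  # -> info = {'id': 5, 'item': 10}
info['z'] = info['id'] + info['item']  # -> info = {'id': 5, 'item': 10, 'z': 15}
result = info['z']  # -> result = 15

Answer: 15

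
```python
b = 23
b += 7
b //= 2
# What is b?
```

Answer: 15

Derivation:
Trace (tracking b):
b = 23  # -> b = 23
b += 7  # -> b = 30
b //= 2  # -> b = 15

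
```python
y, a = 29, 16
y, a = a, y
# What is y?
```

Trace (tracking y):
y, a = (29, 16)  # -> y = 29, a = 16
y, a = (a, y)  # -> y = 16, a = 29

Answer: 16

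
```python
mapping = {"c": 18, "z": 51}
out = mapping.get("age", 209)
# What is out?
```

Trace (tracking out):
mapping = {'c': 18, 'z': 51}  # -> mapping = {'c': 18, 'z': 51}
out = mapping.get('age', 209)  # -> out = 209

Answer: 209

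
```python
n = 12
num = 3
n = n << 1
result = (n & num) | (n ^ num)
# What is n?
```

Trace (tracking n):
n = 12  # -> n = 12
num = 3  # -> num = 3
n = n << 1  # -> n = 24
result = n & num | n ^ num  # -> result = 27

Answer: 24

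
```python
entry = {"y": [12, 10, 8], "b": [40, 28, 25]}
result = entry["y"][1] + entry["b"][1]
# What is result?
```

Trace (tracking result):
entry = {'y': [12, 10, 8], 'b': [40, 28, 25]}  # -> entry = {'y': [12, 10, 8], 'b': [40, 28, 25]}
result = entry['y'][1] + entry['b'][1]  # -> result = 38

Answer: 38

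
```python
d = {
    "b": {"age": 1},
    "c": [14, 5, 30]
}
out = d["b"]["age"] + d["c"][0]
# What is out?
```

Answer: 15

Derivation:
Trace (tracking out):
d = {'b': {'age': 1}, 'c': [14, 5, 30]}  # -> d = {'b': {'age': 1}, 'c': [14, 5, 30]}
out = d['b']['age'] + d['c'][0]  # -> out = 15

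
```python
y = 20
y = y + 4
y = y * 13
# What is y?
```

Trace (tracking y):
y = 20  # -> y = 20
y = y + 4  # -> y = 24
y = y * 13  # -> y = 312

Answer: 312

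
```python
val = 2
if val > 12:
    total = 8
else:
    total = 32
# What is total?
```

Answer: 32

Derivation:
Trace (tracking total):
val = 2  # -> val = 2
if val > 12:  # condition is False
else:
    total = 32  # -> total = 32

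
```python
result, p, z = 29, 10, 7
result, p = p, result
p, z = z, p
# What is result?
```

Answer: 10

Derivation:
Trace (tracking result):
result, p, z = (29, 10, 7)  # -> result = 29, p = 10, z = 7
result, p = (p, result)  # -> result = 10, p = 29
p, z = (z, p)  # -> p = 7, z = 29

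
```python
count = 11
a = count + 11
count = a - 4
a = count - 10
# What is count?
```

Trace (tracking count):
count = 11  # -> count = 11
a = count + 11  # -> a = 22
count = a - 4  # -> count = 18
a = count - 10  # -> a = 8

Answer: 18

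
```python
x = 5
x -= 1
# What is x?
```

Answer: 4

Derivation:
Trace (tracking x):
x = 5  # -> x = 5
x -= 1  # -> x = 4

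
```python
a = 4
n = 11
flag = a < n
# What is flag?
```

Trace (tracking flag):
a = 4  # -> a = 4
n = 11  # -> n = 11
flag = a < n  # -> flag = True

Answer: True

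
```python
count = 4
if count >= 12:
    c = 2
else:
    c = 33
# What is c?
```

Answer: 33

Derivation:
Trace (tracking c):
count = 4  # -> count = 4
if count >= 12:  # condition is False
else:
    c = 33  # -> c = 33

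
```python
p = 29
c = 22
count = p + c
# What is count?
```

Trace (tracking count):
p = 29  # -> p = 29
c = 22  # -> c = 22
count = p + c  # -> count = 51

Answer: 51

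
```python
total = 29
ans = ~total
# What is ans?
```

Answer: -30

Derivation:
Trace (tracking ans):
total = 29  # -> total = 29
ans = ~total  # -> ans = -30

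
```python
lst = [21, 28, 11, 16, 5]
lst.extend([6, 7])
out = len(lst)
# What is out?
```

Trace (tracking out):
lst = [21, 28, 11, 16, 5]  # -> lst = [21, 28, 11, 16, 5]
lst.extend([6, 7])  # -> lst = [21, 28, 11, 16, 5, 6, 7]
out = len(lst)  # -> out = 7

Answer: 7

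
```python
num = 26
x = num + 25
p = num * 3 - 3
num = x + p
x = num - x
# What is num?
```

Answer: 126

Derivation:
Trace (tracking num):
num = 26  # -> num = 26
x = num + 25  # -> x = 51
p = num * 3 - 3  # -> p = 75
num = x + p  # -> num = 126
x = num - x  # -> x = 75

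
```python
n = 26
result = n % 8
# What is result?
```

Trace (tracking result):
n = 26  # -> n = 26
result = n % 8  # -> result = 2

Answer: 2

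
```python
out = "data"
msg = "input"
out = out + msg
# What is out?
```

Trace (tracking out):
out = 'data'  # -> out = 'data'
msg = 'input'  # -> msg = 'input'
out = out + msg  # -> out = 'datainput'

Answer: 'datainput'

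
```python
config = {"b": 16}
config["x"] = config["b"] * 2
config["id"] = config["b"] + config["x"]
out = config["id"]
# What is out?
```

Trace (tracking out):
config = {'b': 16}  # -> config = {'b': 16}
config['x'] = config['b'] * 2  # -> config = {'b': 16, 'x': 32}
config['id'] = config['b'] + config['x']  # -> config = {'b': 16, 'x': 32, 'id': 48}
out = config['id']  # -> out = 48

Answer: 48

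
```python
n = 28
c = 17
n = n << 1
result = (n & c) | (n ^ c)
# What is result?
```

Answer: 57

Derivation:
Trace (tracking result):
n = 28  # -> n = 28
c = 17  # -> c = 17
n = n << 1  # -> n = 56
result = n & c | n ^ c  # -> result = 57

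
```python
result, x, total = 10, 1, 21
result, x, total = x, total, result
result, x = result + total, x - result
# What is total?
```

Trace (tracking total):
result, x, total = (10, 1, 21)  # -> result = 10, x = 1, total = 21
result, x, total = (x, total, result)  # -> result = 1, x = 21, total = 10
result, x = (result + total, x - result)  # -> result = 11, x = 20

Answer: 10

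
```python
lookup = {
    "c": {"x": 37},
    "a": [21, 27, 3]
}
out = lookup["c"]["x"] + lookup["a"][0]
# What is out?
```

Answer: 58

Derivation:
Trace (tracking out):
lookup = {'c': {'x': 37}, 'a': [21, 27, 3]}  # -> lookup = {'c': {'x': 37}, 'a': [21, 27, 3]}
out = lookup['c']['x'] + lookup['a'][0]  # -> out = 58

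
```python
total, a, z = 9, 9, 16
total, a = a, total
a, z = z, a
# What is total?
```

Answer: 9

Derivation:
Trace (tracking total):
total, a, z = (9, 9, 16)  # -> total = 9, a = 9, z = 16
total, a = (a, total)  # -> total = 9, a = 9
a, z = (z, a)  # -> a = 16, z = 9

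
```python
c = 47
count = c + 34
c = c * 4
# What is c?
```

Trace (tracking c):
c = 47  # -> c = 47
count = c + 34  # -> count = 81
c = c * 4  # -> c = 188

Answer: 188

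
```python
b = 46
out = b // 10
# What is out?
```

Answer: 4

Derivation:
Trace (tracking out):
b = 46  # -> b = 46
out = b // 10  # -> out = 4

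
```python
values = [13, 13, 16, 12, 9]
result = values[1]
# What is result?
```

Trace (tracking result):
values = [13, 13, 16, 12, 9]  # -> values = [13, 13, 16, 12, 9]
result = values[1]  # -> result = 13

Answer: 13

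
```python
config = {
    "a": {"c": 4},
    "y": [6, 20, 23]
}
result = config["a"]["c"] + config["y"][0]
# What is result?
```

Answer: 10

Derivation:
Trace (tracking result):
config = {'a': {'c': 4}, 'y': [6, 20, 23]}  # -> config = {'a': {'c': 4}, 'y': [6, 20, 23]}
result = config['a']['c'] + config['y'][0]  # -> result = 10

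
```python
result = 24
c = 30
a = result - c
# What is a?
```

Answer: -6

Derivation:
Trace (tracking a):
result = 24  # -> result = 24
c = 30  # -> c = 30
a = result - c  # -> a = -6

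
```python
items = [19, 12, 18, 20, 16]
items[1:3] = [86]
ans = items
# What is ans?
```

Answer: [19, 86, 20, 16]

Derivation:
Trace (tracking ans):
items = [19, 12, 18, 20, 16]  # -> items = [19, 12, 18, 20, 16]
items[1:3] = [86]  # -> items = [19, 86, 20, 16]
ans = items  # -> ans = [19, 86, 20, 16]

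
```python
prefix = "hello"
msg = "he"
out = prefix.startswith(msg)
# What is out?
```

Answer: True

Derivation:
Trace (tracking out):
prefix = 'hello'  # -> prefix = 'hello'
msg = 'he'  # -> msg = 'he'
out = prefix.startswith(msg)  # -> out = True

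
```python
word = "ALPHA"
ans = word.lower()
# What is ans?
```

Answer: 'alpha'

Derivation:
Trace (tracking ans):
word = 'ALPHA'  # -> word = 'ALPHA'
ans = word.lower()  # -> ans = 'alpha'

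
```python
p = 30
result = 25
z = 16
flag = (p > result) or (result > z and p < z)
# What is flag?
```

Trace (tracking flag):
p = 30  # -> p = 30
result = 25  # -> result = 25
z = 16  # -> z = 16
flag = p > result or (result > z and p < z)  # -> flag = True

Answer: True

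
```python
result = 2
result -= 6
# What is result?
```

Trace (tracking result):
result = 2  # -> result = 2
result -= 6  # -> result = -4

Answer: -4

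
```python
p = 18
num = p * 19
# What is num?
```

Trace (tracking num):
p = 18  # -> p = 18
num = p * 19  # -> num = 342

Answer: 342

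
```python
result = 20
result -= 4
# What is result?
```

Trace (tracking result):
result = 20  # -> result = 20
result -= 4  # -> result = 16

Answer: 16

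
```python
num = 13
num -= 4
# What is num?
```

Answer: 9

Derivation:
Trace (tracking num):
num = 13  # -> num = 13
num -= 4  # -> num = 9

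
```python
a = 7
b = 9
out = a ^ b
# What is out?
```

Trace (tracking out):
a = 7  # -> a = 7
b = 9  # -> b = 9
out = a ^ b  # -> out = 14

Answer: 14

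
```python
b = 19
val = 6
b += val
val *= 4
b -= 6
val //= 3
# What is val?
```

Answer: 8

Derivation:
Trace (tracking val):
b = 19  # -> b = 19
val = 6  # -> val = 6
b += val  # -> b = 25
val *= 4  # -> val = 24
b -= 6  # -> b = 19
val //= 3  # -> val = 8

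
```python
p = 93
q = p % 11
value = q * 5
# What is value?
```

Answer: 25

Derivation:
Trace (tracking value):
p = 93  # -> p = 93
q = p % 11  # -> q = 5
value = q * 5  # -> value = 25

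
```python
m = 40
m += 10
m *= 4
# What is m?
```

Answer: 200

Derivation:
Trace (tracking m):
m = 40  # -> m = 40
m += 10  # -> m = 50
m *= 4  # -> m = 200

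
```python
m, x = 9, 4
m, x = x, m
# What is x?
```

Answer: 9

Derivation:
Trace (tracking x):
m, x = (9, 4)  # -> m = 9, x = 4
m, x = (x, m)  # -> m = 4, x = 9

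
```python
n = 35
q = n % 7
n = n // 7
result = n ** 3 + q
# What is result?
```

Trace (tracking result):
n = 35  # -> n = 35
q = n % 7  # -> q = 0
n = n // 7  # -> n = 5
result = n ** 3 + q  # -> result = 125

Answer: 125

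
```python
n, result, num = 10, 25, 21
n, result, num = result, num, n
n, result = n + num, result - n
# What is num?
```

Answer: 10

Derivation:
Trace (tracking num):
n, result, num = (10, 25, 21)  # -> n = 10, result = 25, num = 21
n, result, num = (result, num, n)  # -> n = 25, result = 21, num = 10
n, result = (n + num, result - n)  # -> n = 35, result = -4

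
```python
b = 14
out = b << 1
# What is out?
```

Answer: 28

Derivation:
Trace (tracking out):
b = 14  # -> b = 14
out = b << 1  # -> out = 28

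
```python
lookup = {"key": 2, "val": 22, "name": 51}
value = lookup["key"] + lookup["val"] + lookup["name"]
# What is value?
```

Answer: 75

Derivation:
Trace (tracking value):
lookup = {'key': 2, 'val': 22, 'name': 51}  # -> lookup = {'key': 2, 'val': 22, 'name': 51}
value = lookup['key'] + lookup['val'] + lookup['name']  # -> value = 75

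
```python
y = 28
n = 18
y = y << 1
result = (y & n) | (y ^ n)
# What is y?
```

Answer: 56

Derivation:
Trace (tracking y):
y = 28  # -> y = 28
n = 18  # -> n = 18
y = y << 1  # -> y = 56
result = y & n | y ^ n  # -> result = 58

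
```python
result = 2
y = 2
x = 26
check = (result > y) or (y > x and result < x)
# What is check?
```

Trace (tracking check):
result = 2  # -> result = 2
y = 2  # -> y = 2
x = 26  # -> x = 26
check = result > y or (y > x and result < x)  # -> check = False

Answer: False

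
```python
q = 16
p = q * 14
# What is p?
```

Trace (tracking p):
q = 16  # -> q = 16
p = q * 14  # -> p = 224

Answer: 224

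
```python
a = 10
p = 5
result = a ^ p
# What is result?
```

Trace (tracking result):
a = 10  # -> a = 10
p = 5  # -> p = 5
result = a ^ p  # -> result = 15

Answer: 15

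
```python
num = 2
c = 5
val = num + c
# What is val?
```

Trace (tracking val):
num = 2  # -> num = 2
c = 5  # -> c = 5
val = num + c  # -> val = 7

Answer: 7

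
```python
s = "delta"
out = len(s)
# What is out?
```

Answer: 5

Derivation:
Trace (tracking out):
s = 'delta'  # -> s = 'delta'
out = len(s)  # -> out = 5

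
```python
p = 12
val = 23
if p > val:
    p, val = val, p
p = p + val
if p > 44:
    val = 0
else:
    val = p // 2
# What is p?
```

Answer: 35

Derivation:
Trace (tracking p):
p = 12  # -> p = 12
val = 23  # -> val = 23
if p > val:  # condition is False
p = p + val  # -> p = 35
if p > 44:  # condition is False
else:
    val = p // 2  # -> val = 17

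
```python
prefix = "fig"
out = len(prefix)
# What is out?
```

Answer: 3

Derivation:
Trace (tracking out):
prefix = 'fig'  # -> prefix = 'fig'
out = len(prefix)  # -> out = 3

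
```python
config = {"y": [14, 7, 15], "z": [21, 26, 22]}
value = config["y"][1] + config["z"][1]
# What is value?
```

Trace (tracking value):
config = {'y': [14, 7, 15], 'z': [21, 26, 22]}  # -> config = {'y': [14, 7, 15], 'z': [21, 26, 22]}
value = config['y'][1] + config['z'][1]  # -> value = 33

Answer: 33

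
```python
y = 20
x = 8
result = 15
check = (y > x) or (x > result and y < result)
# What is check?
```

Answer: True

Derivation:
Trace (tracking check):
y = 20  # -> y = 20
x = 8  # -> x = 8
result = 15  # -> result = 15
check = y > x or (x > result and y < result)  # -> check = True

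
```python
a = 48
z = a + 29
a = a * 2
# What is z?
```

Trace (tracking z):
a = 48  # -> a = 48
z = a + 29  # -> z = 77
a = a * 2  # -> a = 96

Answer: 77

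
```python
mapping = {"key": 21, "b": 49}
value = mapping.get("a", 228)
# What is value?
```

Trace (tracking value):
mapping = {'key': 21, 'b': 49}  # -> mapping = {'key': 21, 'b': 49}
value = mapping.get('a', 228)  # -> value = 228

Answer: 228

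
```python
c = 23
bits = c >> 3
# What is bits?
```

Trace (tracking bits):
c = 23  # -> c = 23
bits = c >> 3  # -> bits = 2

Answer: 2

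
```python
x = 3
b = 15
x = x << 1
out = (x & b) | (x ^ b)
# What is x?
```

Trace (tracking x):
x = 3  # -> x = 3
b = 15  # -> b = 15
x = x << 1  # -> x = 6
out = x & b | x ^ b  # -> out = 15

Answer: 6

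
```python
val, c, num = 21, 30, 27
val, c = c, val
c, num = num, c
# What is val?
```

Answer: 30

Derivation:
Trace (tracking val):
val, c, num = (21, 30, 27)  # -> val = 21, c = 30, num = 27
val, c = (c, val)  # -> val = 30, c = 21
c, num = (num, c)  # -> c = 27, num = 21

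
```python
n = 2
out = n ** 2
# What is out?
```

Trace (tracking out):
n = 2  # -> n = 2
out = n ** 2  # -> out = 4

Answer: 4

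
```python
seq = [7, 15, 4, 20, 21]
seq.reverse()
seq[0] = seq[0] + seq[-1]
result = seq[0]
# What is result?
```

Answer: 28

Derivation:
Trace (tracking result):
seq = [7, 15, 4, 20, 21]  # -> seq = [7, 15, 4, 20, 21]
seq.reverse()  # -> seq = [21, 20, 4, 15, 7]
seq[0] = seq[0] + seq[-1]  # -> seq = [28, 20, 4, 15, 7]
result = seq[0]  # -> result = 28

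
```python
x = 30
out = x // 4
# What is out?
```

Trace (tracking out):
x = 30  # -> x = 30
out = x // 4  # -> out = 7

Answer: 7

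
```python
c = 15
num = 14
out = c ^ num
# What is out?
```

Answer: 1

Derivation:
Trace (tracking out):
c = 15  # -> c = 15
num = 14  # -> num = 14
out = c ^ num  # -> out = 1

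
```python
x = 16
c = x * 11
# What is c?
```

Answer: 176

Derivation:
Trace (tracking c):
x = 16  # -> x = 16
c = x * 11  # -> c = 176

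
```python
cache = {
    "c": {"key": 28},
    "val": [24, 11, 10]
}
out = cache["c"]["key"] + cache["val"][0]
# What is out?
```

Answer: 52

Derivation:
Trace (tracking out):
cache = {'c': {'key': 28}, 'val': [24, 11, 10]}  # -> cache = {'c': {'key': 28}, 'val': [24, 11, 10]}
out = cache['c']['key'] + cache['val'][0]  # -> out = 52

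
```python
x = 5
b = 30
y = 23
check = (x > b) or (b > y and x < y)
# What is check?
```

Answer: True

Derivation:
Trace (tracking check):
x = 5  # -> x = 5
b = 30  # -> b = 30
y = 23  # -> y = 23
check = x > b or (b > y and x < y)  # -> check = True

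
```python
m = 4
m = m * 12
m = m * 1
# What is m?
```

Answer: 48

Derivation:
Trace (tracking m):
m = 4  # -> m = 4
m = m * 12  # -> m = 48
m = m * 1  # -> m = 48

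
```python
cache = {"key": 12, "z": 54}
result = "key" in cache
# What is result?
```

Answer: True

Derivation:
Trace (tracking result):
cache = {'key': 12, 'z': 54}  # -> cache = {'key': 12, 'z': 54}
result = 'key' in cache  # -> result = True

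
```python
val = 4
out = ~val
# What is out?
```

Trace (tracking out):
val = 4  # -> val = 4
out = ~val  # -> out = -5

Answer: -5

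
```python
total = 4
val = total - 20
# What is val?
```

Trace (tracking val):
total = 4  # -> total = 4
val = total - 20  # -> val = -16

Answer: -16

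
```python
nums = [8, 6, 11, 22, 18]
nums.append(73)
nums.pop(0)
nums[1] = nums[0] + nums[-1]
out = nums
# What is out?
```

Trace (tracking out):
nums = [8, 6, 11, 22, 18]  # -> nums = [8, 6, 11, 22, 18]
nums.append(73)  # -> nums = [8, 6, 11, 22, 18, 73]
nums.pop(0)  # -> nums = [6, 11, 22, 18, 73]
nums[1] = nums[0] + nums[-1]  # -> nums = [6, 79, 22, 18, 73]
out = nums  # -> out = [6, 79, 22, 18, 73]

Answer: [6, 79, 22, 18, 73]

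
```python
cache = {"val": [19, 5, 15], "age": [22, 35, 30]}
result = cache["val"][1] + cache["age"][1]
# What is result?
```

Trace (tracking result):
cache = {'val': [19, 5, 15], 'age': [22, 35, 30]}  # -> cache = {'val': [19, 5, 15], 'age': [22, 35, 30]}
result = cache['val'][1] + cache['age'][1]  # -> result = 40

Answer: 40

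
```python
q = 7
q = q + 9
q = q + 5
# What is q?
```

Trace (tracking q):
q = 7  # -> q = 7
q = q + 9  # -> q = 16
q = q + 5  # -> q = 21

Answer: 21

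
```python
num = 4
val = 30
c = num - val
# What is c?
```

Trace (tracking c):
num = 4  # -> num = 4
val = 30  # -> val = 30
c = num - val  # -> c = -26

Answer: -26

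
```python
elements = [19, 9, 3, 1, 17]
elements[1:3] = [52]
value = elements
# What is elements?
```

Trace (tracking elements):
elements = [19, 9, 3, 1, 17]  # -> elements = [19, 9, 3, 1, 17]
elements[1:3] = [52]  # -> elements = [19, 52, 1, 17]
value = elements  # -> value = [19, 52, 1, 17]

Answer: [19, 52, 1, 17]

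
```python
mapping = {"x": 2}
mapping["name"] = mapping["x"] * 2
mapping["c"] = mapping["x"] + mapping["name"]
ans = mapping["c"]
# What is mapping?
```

Answer: {'x': 2, 'name': 4, 'c': 6}

Derivation:
Trace (tracking mapping):
mapping = {'x': 2}  # -> mapping = {'x': 2}
mapping['name'] = mapping['x'] * 2  # -> mapping = {'x': 2, 'name': 4}
mapping['c'] = mapping['x'] + mapping['name']  # -> mapping = {'x': 2, 'name': 4, 'c': 6}
ans = mapping['c']  # -> ans = 6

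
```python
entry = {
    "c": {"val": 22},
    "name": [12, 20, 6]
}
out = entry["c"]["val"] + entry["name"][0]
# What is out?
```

Trace (tracking out):
entry = {'c': {'val': 22}, 'name': [12, 20, 6]}  # -> entry = {'c': {'val': 22}, 'name': [12, 20, 6]}
out = entry['c']['val'] + entry['name'][0]  # -> out = 34

Answer: 34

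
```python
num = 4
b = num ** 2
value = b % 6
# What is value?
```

Trace (tracking value):
num = 4  # -> num = 4
b = num ** 2  # -> b = 16
value = b % 6  # -> value = 4

Answer: 4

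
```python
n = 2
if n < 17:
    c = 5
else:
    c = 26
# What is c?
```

Answer: 5

Derivation:
Trace (tracking c):
n = 2  # -> n = 2
if n < 17:  # condition is True
    c = 5  # -> c = 5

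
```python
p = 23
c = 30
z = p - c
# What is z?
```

Trace (tracking z):
p = 23  # -> p = 23
c = 30  # -> c = 30
z = p - c  # -> z = -7

Answer: -7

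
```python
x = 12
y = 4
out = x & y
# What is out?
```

Answer: 4

Derivation:
Trace (tracking out):
x = 12  # -> x = 12
y = 4  # -> y = 4
out = x & y  # -> out = 4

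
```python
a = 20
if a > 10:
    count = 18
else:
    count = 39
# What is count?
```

Trace (tracking count):
a = 20  # -> a = 20
if a > 10:  # condition is True
    count = 18  # -> count = 18

Answer: 18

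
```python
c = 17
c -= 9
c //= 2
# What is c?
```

Trace (tracking c):
c = 17  # -> c = 17
c -= 9  # -> c = 8
c //= 2  # -> c = 4

Answer: 4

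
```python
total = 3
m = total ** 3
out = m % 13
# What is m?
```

Answer: 27

Derivation:
Trace (tracking m):
total = 3  # -> total = 3
m = total ** 3  # -> m = 27
out = m % 13  # -> out = 1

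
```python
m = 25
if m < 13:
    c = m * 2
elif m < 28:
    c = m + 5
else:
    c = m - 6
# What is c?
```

Trace (tracking c):
m = 25  # -> m = 25
if m < 13:  # condition is False
elif m < 28:  # condition is True
    c = m + 5  # -> c = 30

Answer: 30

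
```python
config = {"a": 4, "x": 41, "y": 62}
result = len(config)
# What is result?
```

Answer: 3

Derivation:
Trace (tracking result):
config = {'a': 4, 'x': 41, 'y': 62}  # -> config = {'a': 4, 'x': 41, 'y': 62}
result = len(config)  # -> result = 3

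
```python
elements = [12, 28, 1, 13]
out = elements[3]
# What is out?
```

Answer: 13

Derivation:
Trace (tracking out):
elements = [12, 28, 1, 13]  # -> elements = [12, 28, 1, 13]
out = elements[3]  # -> out = 13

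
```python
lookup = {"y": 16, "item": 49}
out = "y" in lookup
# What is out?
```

Answer: True

Derivation:
Trace (tracking out):
lookup = {'y': 16, 'item': 49}  # -> lookup = {'y': 16, 'item': 49}
out = 'y' in lookup  # -> out = True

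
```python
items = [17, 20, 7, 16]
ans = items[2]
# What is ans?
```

Trace (tracking ans):
items = [17, 20, 7, 16]  # -> items = [17, 20, 7, 16]
ans = items[2]  # -> ans = 7

Answer: 7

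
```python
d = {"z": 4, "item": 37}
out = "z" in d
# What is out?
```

Answer: True

Derivation:
Trace (tracking out):
d = {'z': 4, 'item': 37}  # -> d = {'z': 4, 'item': 37}
out = 'z' in d  # -> out = True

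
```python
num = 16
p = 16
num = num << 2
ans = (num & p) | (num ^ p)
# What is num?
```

Trace (tracking num):
num = 16  # -> num = 16
p = 16  # -> p = 16
num = num << 2  # -> num = 64
ans = num & p | num ^ p  # -> ans = 80

Answer: 64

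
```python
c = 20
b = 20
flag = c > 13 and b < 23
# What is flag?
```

Answer: True

Derivation:
Trace (tracking flag):
c = 20  # -> c = 20
b = 20  # -> b = 20
flag = c > 13 and b < 23  # -> flag = True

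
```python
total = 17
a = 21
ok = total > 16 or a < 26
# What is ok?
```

Answer: True

Derivation:
Trace (tracking ok):
total = 17  # -> total = 17
a = 21  # -> a = 21
ok = total > 16 or a < 26  # -> ok = True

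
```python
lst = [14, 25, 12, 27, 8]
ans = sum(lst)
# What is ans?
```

Trace (tracking ans):
lst = [14, 25, 12, 27, 8]  # -> lst = [14, 25, 12, 27, 8]
ans = sum(lst)  # -> ans = 86

Answer: 86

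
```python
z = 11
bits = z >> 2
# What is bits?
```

Answer: 2

Derivation:
Trace (tracking bits):
z = 11  # -> z = 11
bits = z >> 2  # -> bits = 2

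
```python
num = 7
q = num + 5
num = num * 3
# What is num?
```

Answer: 21

Derivation:
Trace (tracking num):
num = 7  # -> num = 7
q = num + 5  # -> q = 12
num = num * 3  # -> num = 21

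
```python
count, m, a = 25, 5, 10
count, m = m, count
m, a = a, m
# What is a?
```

Trace (tracking a):
count, m, a = (25, 5, 10)  # -> count = 25, m = 5, a = 10
count, m = (m, count)  # -> count = 5, m = 25
m, a = (a, m)  # -> m = 10, a = 25

Answer: 25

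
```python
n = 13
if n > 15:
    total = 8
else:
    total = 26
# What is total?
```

Answer: 26

Derivation:
Trace (tracking total):
n = 13  # -> n = 13
if n > 15:  # condition is False
else:
    total = 26  # -> total = 26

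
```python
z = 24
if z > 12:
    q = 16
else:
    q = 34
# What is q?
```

Trace (tracking q):
z = 24  # -> z = 24
if z > 12:  # condition is True
    q = 16  # -> q = 16

Answer: 16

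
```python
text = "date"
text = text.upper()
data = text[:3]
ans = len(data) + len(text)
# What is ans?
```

Trace (tracking ans):
text = 'date'  # -> text = 'date'
text = text.upper()  # -> text = 'DATE'
data = text[:3]  # -> data = 'DAT'
ans = len(data) + len(text)  # -> ans = 7

Answer: 7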